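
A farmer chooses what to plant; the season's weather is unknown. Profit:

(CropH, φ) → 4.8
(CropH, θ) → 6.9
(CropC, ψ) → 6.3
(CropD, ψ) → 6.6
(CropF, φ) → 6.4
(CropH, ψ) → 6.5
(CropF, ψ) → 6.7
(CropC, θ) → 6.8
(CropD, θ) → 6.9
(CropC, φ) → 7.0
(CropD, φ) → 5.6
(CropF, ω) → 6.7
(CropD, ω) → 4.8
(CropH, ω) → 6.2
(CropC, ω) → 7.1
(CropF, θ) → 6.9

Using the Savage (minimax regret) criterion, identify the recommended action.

Column bests: θ=6.9, φ=7.0, ψ=6.7, ω=7.1.
CropF regrets: 0.0, 0.6, 0.0, 0.4 → max 0.6
CropD regrets: 0.0, 1.4, 0.1, 2.3 → max 2.3
CropC regrets: 0.1, 0.0, 0.4, 0.0 → max 0.4
CropH regrets: 0.0, 2.2, 0.2, 0.9 → max 2.2
Smallest max regret = 0.4 → CropC.

CropC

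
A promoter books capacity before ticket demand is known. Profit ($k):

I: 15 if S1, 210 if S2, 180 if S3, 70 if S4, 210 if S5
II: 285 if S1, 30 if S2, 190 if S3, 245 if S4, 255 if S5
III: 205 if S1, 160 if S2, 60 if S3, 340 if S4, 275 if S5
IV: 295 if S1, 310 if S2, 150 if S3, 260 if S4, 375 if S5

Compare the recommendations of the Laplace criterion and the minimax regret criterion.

laplace → IV; minimax regret → IV (agree)

Row averages: I=137, II=201, III=208, IV=278
Highest average = 278 → IV.
Column bests: S1=295, S2=310, S3=190, S4=340, S5=375.
I regrets: 280, 100, 10, 270, 165 → max 280
II regrets: 10, 280, 0, 95, 120 → max 280
III regrets: 90, 150, 130, 0, 100 → max 150
IV regrets: 0, 0, 40, 80, 0 → max 80
Smallest max regret = 80 → IV.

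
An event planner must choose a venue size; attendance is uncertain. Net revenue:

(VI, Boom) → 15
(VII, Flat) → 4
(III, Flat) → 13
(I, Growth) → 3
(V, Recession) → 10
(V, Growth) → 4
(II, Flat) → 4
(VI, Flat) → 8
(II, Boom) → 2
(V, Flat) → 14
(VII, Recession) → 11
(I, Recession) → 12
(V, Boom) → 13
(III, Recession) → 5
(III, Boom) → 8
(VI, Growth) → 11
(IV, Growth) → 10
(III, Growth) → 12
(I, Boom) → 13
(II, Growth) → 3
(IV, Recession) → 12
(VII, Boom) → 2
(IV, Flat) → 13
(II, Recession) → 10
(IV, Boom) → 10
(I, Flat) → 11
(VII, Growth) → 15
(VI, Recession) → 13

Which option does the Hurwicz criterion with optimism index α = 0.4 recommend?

I: 0.4·13 + 0.6·3 = 7
II: 0.4·10 + 0.6·2 = 5.2
III: 0.4·13 + 0.6·5 = 8.2
IV: 0.4·13 + 0.6·10 = 11.2
V: 0.4·14 + 0.6·4 = 8
VI: 0.4·15 + 0.6·8 = 10.8
VII: 0.4·15 + 0.6·2 = 7.2
Highest Hurwicz score = 11.2 → IV.

IV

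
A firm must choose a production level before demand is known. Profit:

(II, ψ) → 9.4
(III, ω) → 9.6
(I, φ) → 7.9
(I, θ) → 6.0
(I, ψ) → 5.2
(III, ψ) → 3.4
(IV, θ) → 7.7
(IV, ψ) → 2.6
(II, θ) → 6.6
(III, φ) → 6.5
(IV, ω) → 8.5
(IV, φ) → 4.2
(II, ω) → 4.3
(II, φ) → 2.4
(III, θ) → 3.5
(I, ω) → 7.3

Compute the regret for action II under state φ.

5.5

Best payoff under φ is 7.9.
Regret = 7.9 − 2.4 = 5.5.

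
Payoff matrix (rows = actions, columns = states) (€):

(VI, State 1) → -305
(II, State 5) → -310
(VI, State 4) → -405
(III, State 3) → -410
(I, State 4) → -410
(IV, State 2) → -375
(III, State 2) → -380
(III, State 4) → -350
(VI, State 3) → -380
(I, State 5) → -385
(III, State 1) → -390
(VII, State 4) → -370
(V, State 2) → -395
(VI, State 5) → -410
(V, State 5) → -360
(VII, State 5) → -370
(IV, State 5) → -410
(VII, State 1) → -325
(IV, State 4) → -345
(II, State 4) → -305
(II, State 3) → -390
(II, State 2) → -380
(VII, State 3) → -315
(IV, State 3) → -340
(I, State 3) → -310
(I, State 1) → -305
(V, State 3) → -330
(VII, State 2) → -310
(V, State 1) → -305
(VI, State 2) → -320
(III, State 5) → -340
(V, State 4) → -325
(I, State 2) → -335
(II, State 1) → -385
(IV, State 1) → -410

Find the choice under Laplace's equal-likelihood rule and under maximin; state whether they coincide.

Row averages: I=-349, II=-354, III=-374, IV=-376, V=-343, VI=-364, VII=-338
Highest average = -338 → VII.
Row minima: I=-410, II=-390, III=-410, IV=-410, V=-395, VI=-410, VII=-370
Best worst-case = -370 → VII.

laplace → VII; maximin → VII (agree)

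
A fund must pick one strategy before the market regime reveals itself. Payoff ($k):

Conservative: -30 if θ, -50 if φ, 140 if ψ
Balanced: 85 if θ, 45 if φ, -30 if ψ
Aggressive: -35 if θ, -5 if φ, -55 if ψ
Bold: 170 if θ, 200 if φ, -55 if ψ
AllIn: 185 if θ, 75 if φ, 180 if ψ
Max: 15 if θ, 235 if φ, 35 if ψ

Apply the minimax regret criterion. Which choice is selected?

Column bests: θ=185, φ=235, ψ=180.
Conservative regrets: 215, 285, 40 → max 285
Balanced regrets: 100, 190, 210 → max 210
Aggressive regrets: 220, 240, 235 → max 240
Bold regrets: 15, 35, 235 → max 235
AllIn regrets: 0, 160, 0 → max 160
Max regrets: 170, 0, 145 → max 170
Smallest max regret = 160 → AllIn.

AllIn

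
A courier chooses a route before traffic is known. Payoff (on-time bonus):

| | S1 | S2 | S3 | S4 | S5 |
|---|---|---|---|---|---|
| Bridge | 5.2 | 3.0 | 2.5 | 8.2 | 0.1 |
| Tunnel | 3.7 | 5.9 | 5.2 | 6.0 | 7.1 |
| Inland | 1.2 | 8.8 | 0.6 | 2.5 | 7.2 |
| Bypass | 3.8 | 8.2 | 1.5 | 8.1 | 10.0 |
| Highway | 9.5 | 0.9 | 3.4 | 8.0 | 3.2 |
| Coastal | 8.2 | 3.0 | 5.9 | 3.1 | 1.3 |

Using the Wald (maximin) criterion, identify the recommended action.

Tunnel

Row minima: Bridge=0.1, Tunnel=3.7, Inland=0.6, Bypass=1.5, Highway=0.9, Coastal=1.3
Best worst-case = 3.7 → Tunnel.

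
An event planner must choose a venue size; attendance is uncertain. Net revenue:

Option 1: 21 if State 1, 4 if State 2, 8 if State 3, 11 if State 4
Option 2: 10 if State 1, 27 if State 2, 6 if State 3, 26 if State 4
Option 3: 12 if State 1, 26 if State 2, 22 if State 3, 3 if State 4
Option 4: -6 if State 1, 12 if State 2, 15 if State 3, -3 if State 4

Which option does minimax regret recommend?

Option 2

Column bests: State 1=21, State 2=27, State 3=22, State 4=26.
Option 1 regrets: 0, 23, 14, 15 → max 23
Option 2 regrets: 11, 0, 16, 0 → max 16
Option 3 regrets: 9, 1, 0, 23 → max 23
Option 4 regrets: 27, 15, 7, 29 → max 29
Smallest max regret = 16 → Option 2.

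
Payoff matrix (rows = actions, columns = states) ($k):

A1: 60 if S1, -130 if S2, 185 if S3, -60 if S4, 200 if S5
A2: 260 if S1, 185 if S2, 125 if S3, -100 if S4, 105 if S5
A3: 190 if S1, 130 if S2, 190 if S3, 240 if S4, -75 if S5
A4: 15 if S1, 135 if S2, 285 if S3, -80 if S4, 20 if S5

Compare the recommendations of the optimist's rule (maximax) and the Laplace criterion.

Row maxima: A1=200, A2=260, A3=240, A4=285
Best best-case = 285 → A4.
Row averages: A1=51, A2=115, A3=135, A4=75
Highest average = 135 → A3.

maximax → A4; laplace → A3 (disagree)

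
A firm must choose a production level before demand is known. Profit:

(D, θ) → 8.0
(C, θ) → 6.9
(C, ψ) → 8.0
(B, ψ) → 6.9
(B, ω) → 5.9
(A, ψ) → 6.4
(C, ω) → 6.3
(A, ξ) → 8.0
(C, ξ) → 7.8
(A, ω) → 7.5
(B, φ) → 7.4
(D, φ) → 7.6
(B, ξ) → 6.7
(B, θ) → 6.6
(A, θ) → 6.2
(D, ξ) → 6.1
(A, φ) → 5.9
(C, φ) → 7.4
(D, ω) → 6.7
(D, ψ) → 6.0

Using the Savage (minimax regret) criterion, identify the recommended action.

Column bests: θ=8.0, φ=7.6, ψ=8.0, ω=7.5, ξ=8.0.
A regrets: 1.8, 1.7, 1.6, 0.0, 0.0 → max 1.8
B regrets: 1.4, 0.2, 1.1, 1.6, 1.3 → max 1.6
C regrets: 1.1, 0.2, 0.0, 1.2, 0.2 → max 1.2
D regrets: 0.0, 0.0, 2.0, 0.8, 1.9 → max 2.0
Smallest max regret = 1.2 → C.

C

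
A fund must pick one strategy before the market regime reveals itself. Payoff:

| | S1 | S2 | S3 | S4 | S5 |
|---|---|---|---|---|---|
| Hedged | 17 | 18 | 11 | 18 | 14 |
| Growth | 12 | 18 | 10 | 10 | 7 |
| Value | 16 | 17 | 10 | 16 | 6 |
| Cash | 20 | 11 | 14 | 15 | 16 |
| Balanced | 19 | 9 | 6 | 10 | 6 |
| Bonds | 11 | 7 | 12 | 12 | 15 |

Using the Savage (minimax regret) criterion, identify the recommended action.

Column bests: S1=20, S2=18, S3=14, S4=18, S5=16.
Hedged regrets: 3, 0, 3, 0, 2 → max 3
Growth regrets: 8, 0, 4, 8, 9 → max 9
Value regrets: 4, 1, 4, 2, 10 → max 10
Cash regrets: 0, 7, 0, 3, 0 → max 7
Balanced regrets: 1, 9, 8, 8, 10 → max 10
Bonds regrets: 9, 11, 2, 6, 1 → max 11
Smallest max regret = 3 → Hedged.

Hedged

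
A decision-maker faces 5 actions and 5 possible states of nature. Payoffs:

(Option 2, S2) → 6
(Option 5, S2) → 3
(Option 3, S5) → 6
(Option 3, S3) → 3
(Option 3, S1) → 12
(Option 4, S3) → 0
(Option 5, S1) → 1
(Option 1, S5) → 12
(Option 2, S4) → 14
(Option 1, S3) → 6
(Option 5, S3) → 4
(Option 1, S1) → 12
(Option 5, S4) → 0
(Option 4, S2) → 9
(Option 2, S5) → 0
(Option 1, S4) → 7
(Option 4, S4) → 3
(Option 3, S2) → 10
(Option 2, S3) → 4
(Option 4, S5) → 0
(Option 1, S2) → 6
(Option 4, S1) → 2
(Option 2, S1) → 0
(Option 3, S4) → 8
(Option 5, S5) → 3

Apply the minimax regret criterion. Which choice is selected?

Option 3

Column bests: S1=12, S2=10, S3=6, S4=14, S5=12.
Option 1 regrets: 0, 4, 0, 7, 0 → max 7
Option 2 regrets: 12, 4, 2, 0, 12 → max 12
Option 3 regrets: 0, 0, 3, 6, 6 → max 6
Option 4 regrets: 10, 1, 6, 11, 12 → max 12
Option 5 regrets: 11, 7, 2, 14, 9 → max 14
Smallest max regret = 6 → Option 3.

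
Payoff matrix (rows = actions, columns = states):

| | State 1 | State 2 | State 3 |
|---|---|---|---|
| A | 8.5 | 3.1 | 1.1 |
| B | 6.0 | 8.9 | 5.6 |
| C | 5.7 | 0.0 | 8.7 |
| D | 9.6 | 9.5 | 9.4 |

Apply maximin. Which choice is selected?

Row minima: A=1.1, B=5.6, C=0.0, D=9.4
Best worst-case = 9.4 → D.

D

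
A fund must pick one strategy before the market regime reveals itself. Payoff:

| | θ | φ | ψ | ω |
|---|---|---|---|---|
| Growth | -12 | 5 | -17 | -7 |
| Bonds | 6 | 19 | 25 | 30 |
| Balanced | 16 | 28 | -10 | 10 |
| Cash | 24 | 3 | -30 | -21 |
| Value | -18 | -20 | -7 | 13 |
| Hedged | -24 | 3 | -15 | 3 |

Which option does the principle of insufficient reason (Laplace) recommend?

Bonds

Row averages: Growth=-7.75, Bonds=20, Balanced=11, Cash=-6, Value=-8, Hedged=-8.25
Highest average = 20 → Bonds.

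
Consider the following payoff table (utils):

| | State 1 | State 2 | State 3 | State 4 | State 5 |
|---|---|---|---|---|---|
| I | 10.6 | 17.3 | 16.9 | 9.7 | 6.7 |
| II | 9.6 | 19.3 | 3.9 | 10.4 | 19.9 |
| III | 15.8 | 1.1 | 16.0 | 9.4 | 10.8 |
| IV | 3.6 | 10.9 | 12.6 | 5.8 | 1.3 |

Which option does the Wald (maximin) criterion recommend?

Row minima: I=6.7, II=3.9, III=1.1, IV=1.3
Best worst-case = 6.7 → I.

I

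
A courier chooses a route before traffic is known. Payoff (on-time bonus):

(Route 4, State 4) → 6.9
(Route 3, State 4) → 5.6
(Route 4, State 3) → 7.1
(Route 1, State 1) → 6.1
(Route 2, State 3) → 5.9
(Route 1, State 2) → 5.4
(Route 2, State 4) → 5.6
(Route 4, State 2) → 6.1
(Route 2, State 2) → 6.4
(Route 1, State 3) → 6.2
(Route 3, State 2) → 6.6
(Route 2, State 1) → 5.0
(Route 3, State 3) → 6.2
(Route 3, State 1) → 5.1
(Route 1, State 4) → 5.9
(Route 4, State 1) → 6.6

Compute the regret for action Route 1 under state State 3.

0.9

Best payoff under State 3 is 7.1.
Regret = 7.1 − 6.2 = 0.9.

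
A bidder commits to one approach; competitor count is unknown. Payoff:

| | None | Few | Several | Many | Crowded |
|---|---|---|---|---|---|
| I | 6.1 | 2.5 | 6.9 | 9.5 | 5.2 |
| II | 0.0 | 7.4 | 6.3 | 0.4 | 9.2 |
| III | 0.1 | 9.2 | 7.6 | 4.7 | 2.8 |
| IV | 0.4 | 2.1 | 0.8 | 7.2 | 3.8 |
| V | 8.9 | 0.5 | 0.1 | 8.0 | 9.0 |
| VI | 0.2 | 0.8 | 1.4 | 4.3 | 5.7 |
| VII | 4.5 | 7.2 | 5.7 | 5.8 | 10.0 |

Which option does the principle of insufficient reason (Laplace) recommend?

Row averages: I=6.04, II=4.66, III=4.88, IV=2.86, V=5.3, VI=2.48, VII=6.64
Highest average = 6.64 → VII.

VII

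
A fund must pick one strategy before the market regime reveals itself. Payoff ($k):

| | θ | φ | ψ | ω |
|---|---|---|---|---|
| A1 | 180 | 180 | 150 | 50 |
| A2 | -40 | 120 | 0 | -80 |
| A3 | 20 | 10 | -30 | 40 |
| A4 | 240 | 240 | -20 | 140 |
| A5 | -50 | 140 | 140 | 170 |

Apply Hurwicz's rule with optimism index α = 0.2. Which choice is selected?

A1

A1: 0.2·180 + 0.8·50 = 76
A2: 0.2·120 + 0.8·(-80) = -40
A3: 0.2·40 + 0.8·(-30) = -16
A4: 0.2·240 + 0.8·(-20) = 32
A5: 0.2·170 + 0.8·(-50) = -6
Highest Hurwicz score = 76 → A1.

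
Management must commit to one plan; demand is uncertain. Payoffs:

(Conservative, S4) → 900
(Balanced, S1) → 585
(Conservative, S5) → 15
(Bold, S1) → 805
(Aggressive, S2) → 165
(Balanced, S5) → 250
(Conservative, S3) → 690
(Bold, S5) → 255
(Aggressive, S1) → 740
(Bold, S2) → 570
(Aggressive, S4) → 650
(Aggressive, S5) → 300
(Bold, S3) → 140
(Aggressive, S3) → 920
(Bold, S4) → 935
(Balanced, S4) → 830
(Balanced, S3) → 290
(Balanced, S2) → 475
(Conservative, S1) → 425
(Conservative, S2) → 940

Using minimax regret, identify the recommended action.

Column bests: S1=805, S2=940, S3=920, S4=935, S5=300.
Conservative regrets: 380, 0, 230, 35, 285 → max 380
Balanced regrets: 220, 465, 630, 105, 50 → max 630
Aggressive regrets: 65, 775, 0, 285, 0 → max 775
Bold regrets: 0, 370, 780, 0, 45 → max 780
Smallest max regret = 380 → Conservative.

Conservative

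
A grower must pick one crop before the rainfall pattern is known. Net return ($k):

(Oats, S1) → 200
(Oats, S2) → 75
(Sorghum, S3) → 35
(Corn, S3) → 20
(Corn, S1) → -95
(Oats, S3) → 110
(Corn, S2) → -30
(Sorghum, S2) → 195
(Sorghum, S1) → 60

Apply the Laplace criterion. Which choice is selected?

Row averages: Oats=385/3, Corn=-35, Sorghum=290/3
Highest average = 385/3 → Oats.

Oats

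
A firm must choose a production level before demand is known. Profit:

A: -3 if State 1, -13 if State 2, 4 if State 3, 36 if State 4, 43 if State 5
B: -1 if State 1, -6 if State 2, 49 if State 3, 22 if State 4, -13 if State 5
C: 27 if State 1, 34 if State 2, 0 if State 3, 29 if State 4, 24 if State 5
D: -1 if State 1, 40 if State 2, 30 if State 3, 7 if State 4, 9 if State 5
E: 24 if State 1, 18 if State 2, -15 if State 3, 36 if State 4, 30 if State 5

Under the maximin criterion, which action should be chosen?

Row minima: A=-13, B=-13, C=0, D=-1, E=-15
Best worst-case = 0 → C.

C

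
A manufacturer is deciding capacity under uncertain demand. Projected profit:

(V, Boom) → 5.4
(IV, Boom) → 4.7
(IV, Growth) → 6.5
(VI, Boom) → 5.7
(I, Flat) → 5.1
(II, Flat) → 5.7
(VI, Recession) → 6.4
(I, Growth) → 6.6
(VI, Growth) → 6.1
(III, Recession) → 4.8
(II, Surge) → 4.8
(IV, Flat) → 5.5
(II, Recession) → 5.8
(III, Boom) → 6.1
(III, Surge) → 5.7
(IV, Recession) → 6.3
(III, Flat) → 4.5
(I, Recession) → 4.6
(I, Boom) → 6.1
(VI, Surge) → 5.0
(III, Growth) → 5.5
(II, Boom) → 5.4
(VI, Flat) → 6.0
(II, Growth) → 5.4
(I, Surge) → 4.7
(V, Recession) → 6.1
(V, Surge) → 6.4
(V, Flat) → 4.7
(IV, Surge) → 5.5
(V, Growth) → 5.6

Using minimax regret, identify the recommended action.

V

Column bests: Recession=6.4, Flat=6.0, Growth=6.6, Boom=6.1, Surge=6.4.
I regrets: 1.8, 0.9, 0.0, 0.0, 1.7 → max 1.8
II regrets: 0.6, 0.3, 1.2, 0.7, 1.6 → max 1.6
III regrets: 1.6, 1.5, 1.1, 0.0, 0.7 → max 1.6
IV regrets: 0.1, 0.5, 0.1, 1.4, 0.9 → max 1.4
V regrets: 0.3, 1.3, 1.0, 0.7, 0.0 → max 1.3
VI regrets: 0.0, 0.0, 0.5, 0.4, 1.4 → max 1.4
Smallest max regret = 1.3 → V.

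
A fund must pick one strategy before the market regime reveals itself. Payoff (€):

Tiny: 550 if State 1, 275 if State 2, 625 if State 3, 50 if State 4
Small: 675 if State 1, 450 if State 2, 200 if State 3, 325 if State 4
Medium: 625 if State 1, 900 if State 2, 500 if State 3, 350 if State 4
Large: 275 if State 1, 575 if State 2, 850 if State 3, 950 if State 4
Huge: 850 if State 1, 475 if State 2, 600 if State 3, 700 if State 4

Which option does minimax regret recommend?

Huge

Column bests: State 1=850, State 2=900, State 3=850, State 4=950.
Tiny regrets: 300, 625, 225, 900 → max 900
Small regrets: 175, 450, 650, 625 → max 650
Medium regrets: 225, 0, 350, 600 → max 600
Large regrets: 575, 325, 0, 0 → max 575
Huge regrets: 0, 425, 250, 250 → max 425
Smallest max regret = 425 → Huge.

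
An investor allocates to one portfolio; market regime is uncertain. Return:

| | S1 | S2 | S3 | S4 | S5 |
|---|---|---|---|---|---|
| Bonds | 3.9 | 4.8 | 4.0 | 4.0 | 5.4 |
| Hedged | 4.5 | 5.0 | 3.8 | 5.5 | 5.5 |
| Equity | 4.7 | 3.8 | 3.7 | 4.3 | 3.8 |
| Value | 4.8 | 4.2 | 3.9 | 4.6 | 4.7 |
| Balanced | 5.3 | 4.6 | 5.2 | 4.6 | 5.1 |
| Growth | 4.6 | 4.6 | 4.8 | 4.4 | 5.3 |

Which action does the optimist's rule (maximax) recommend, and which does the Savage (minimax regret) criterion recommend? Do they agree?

maximax → Hedged; minimax regret → Balanced (disagree)

Row maxima: Bonds=5.4, Hedged=5.5, Equity=4.7, Value=4.8, Balanced=5.3, Growth=5.3
Best best-case = 5.5 → Hedged.
Column bests: S1=5.3, S2=5.0, S3=5.2, S4=5.5, S5=5.5.
Bonds regrets: 1.4, 0.2, 1.2, 1.5, 0.1 → max 1.5
Hedged regrets: 0.8, 0.0, 1.4, 0.0, 0.0 → max 1.4
Equity regrets: 0.6, 1.2, 1.5, 1.2, 1.7 → max 1.7
Value regrets: 0.5, 0.8, 1.3, 0.9, 0.8 → max 1.3
Balanced regrets: 0.0, 0.4, 0.0, 0.9, 0.4 → max 0.9
Growth regrets: 0.7, 0.4, 0.4, 1.1, 0.2 → max 1.1
Smallest max regret = 0.9 → Balanced.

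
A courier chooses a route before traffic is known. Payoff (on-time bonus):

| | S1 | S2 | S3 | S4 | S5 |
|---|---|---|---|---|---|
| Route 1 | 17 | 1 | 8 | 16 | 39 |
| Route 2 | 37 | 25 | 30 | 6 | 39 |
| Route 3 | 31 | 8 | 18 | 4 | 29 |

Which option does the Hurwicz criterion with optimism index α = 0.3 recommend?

Route 2

Route 1: 0.3·39 + 0.7·1 = 12.4
Route 2: 0.3·39 + 0.7·6 = 15.9
Route 3: 0.3·31 + 0.7·4 = 12.1
Highest Hurwicz score = 15.9 → Route 2.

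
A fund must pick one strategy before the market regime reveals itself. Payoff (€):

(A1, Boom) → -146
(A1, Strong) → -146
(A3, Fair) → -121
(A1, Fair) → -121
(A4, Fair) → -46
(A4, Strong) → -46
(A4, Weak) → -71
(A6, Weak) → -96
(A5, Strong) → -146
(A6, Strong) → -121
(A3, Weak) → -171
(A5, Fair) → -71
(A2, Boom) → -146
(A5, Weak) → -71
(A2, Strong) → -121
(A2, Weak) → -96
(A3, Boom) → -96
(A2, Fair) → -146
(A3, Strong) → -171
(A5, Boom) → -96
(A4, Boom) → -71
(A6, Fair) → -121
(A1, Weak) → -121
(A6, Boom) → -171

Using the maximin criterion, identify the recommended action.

Row minima: A1=-146, A2=-146, A3=-171, A4=-71, A5=-146, A6=-171
Best worst-case = -71 → A4.

A4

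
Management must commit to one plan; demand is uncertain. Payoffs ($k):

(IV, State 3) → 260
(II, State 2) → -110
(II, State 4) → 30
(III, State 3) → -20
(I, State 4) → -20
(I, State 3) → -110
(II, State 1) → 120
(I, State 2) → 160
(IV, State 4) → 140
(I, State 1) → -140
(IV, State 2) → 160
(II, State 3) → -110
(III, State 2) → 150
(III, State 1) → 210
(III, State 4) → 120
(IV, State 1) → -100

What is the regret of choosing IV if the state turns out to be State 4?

0

Best payoff under State 4 is 140.
Regret = 140 − 140 = 0.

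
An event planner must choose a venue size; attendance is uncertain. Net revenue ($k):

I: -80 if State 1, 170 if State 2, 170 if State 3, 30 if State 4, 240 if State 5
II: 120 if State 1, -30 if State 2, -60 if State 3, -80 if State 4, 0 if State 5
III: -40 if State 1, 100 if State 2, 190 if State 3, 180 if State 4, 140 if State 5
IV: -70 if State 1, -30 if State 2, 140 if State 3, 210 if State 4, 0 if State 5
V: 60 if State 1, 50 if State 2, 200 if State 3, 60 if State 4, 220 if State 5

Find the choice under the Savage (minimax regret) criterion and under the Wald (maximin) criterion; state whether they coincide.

minimax regret → V; maximin → V (agree)

Column bests: State 1=120, State 2=170, State 3=200, State 4=210, State 5=240.
I regrets: 200, 0, 30, 180, 0 → max 200
II regrets: 0, 200, 260, 290, 240 → max 290
III regrets: 160, 70, 10, 30, 100 → max 160
IV regrets: 190, 200, 60, 0, 240 → max 240
V regrets: 60, 120, 0, 150, 20 → max 150
Smallest max regret = 150 → V.
Row minima: I=-80, II=-80, III=-40, IV=-70, V=50
Best worst-case = 50 → V.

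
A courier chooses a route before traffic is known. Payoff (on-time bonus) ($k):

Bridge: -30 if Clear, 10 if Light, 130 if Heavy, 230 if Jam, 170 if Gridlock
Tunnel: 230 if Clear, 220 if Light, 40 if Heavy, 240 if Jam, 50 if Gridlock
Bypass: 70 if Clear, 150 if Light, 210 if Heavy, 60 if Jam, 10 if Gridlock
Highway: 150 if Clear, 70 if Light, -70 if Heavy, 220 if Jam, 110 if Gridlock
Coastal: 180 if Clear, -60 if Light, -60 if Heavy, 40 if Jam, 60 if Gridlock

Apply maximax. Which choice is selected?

Tunnel

Row maxima: Bridge=230, Tunnel=240, Bypass=210, Highway=220, Coastal=180
Best best-case = 240 → Tunnel.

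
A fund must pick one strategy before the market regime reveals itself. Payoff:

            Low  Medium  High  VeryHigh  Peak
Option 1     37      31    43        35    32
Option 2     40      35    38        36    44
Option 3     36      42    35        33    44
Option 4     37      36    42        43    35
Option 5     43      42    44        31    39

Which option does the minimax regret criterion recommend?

Column bests: Low=43, Medium=42, High=44, VeryHigh=43, Peak=44.
Option 1 regrets: 6, 11, 1, 8, 12 → max 12
Option 2 regrets: 3, 7, 6, 7, 0 → max 7
Option 3 regrets: 7, 0, 9, 10, 0 → max 10
Option 4 regrets: 6, 6, 2, 0, 9 → max 9
Option 5 regrets: 0, 0, 0, 12, 5 → max 12
Smallest max regret = 7 → Option 2.

Option 2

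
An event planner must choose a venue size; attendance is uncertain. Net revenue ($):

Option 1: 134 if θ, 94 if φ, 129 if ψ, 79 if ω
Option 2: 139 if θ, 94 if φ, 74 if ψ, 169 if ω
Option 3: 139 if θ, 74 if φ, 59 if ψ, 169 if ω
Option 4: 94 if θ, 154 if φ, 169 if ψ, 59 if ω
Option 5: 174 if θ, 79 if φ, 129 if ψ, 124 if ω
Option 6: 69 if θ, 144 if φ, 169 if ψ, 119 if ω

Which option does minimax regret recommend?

Option 5

Column bests: θ=174, φ=154, ψ=169, ω=169.
Option 1 regrets: 40, 60, 40, 90 → max 90
Option 2 regrets: 35, 60, 95, 0 → max 95
Option 3 regrets: 35, 80, 110, 0 → max 110
Option 4 regrets: 80, 0, 0, 110 → max 110
Option 5 regrets: 0, 75, 40, 45 → max 75
Option 6 regrets: 105, 10, 0, 50 → max 105
Smallest max regret = 75 → Option 5.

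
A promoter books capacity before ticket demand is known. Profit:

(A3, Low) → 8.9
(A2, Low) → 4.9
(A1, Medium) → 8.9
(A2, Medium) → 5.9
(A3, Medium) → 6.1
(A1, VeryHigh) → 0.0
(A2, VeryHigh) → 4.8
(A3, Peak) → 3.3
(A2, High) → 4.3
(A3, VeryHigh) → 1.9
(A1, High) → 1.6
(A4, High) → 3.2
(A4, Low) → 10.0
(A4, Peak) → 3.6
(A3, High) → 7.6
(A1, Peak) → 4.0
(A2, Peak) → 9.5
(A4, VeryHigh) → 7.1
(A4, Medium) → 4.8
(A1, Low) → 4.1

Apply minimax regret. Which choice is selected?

Column bests: Low=10.0, Medium=8.9, High=7.6, VeryHigh=7.1, Peak=9.5.
A1 regrets: 5.9, 0.0, 6.0, 7.1, 5.5 → max 7.1
A2 regrets: 5.1, 3.0, 3.3, 2.3, 0.0 → max 5.1
A3 regrets: 1.1, 2.8, 0.0, 5.2, 6.2 → max 6.2
A4 regrets: 0.0, 4.1, 4.4, 0.0, 5.9 → max 5.9
Smallest max regret = 5.1 → A2.

A2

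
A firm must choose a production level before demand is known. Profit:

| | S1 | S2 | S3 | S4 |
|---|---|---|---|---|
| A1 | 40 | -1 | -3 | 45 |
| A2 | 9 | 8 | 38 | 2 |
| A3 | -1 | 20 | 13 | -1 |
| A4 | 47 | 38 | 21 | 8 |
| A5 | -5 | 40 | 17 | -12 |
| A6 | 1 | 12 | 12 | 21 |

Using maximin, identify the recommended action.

Row minima: A1=-3, A2=2, A3=-1, A4=8, A5=-12, A6=1
Best worst-case = 8 → A4.

A4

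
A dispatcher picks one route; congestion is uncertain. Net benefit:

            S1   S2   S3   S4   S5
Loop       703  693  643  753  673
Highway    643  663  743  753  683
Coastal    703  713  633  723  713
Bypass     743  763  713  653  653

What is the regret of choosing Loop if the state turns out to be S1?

Best payoff under S1 is 743.
Regret = 743 − 703 = 40.

40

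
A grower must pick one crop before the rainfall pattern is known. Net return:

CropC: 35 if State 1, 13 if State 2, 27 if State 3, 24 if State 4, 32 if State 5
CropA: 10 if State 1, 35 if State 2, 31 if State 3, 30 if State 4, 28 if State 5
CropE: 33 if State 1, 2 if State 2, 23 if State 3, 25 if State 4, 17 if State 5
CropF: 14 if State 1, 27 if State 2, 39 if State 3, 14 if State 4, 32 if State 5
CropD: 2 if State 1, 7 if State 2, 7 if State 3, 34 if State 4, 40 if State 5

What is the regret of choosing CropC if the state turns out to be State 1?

Best payoff under State 1 is 35.
Regret = 35 − 35 = 0.

0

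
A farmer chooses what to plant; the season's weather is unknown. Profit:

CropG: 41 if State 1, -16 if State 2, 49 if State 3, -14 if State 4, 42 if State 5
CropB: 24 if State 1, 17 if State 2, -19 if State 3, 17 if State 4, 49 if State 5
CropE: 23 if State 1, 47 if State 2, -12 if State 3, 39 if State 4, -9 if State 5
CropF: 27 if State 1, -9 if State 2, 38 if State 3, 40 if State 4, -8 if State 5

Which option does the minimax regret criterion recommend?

Column bests: State 1=41, State 2=47, State 3=49, State 4=40, State 5=49.
CropG regrets: 0, 63, 0, 54, 7 → max 63
CropB regrets: 17, 30, 68, 23, 0 → max 68
CropE regrets: 18, 0, 61, 1, 58 → max 61
CropF regrets: 14, 56, 11, 0, 57 → max 57
Smallest max regret = 57 → CropF.

CropF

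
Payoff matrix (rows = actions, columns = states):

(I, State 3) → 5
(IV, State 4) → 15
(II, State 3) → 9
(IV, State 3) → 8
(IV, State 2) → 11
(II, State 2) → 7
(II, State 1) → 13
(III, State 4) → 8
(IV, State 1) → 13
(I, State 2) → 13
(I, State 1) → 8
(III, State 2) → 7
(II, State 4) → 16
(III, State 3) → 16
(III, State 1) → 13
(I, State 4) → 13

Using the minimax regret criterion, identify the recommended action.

II

Column bests: State 1=13, State 2=13, State 3=16, State 4=16.
I regrets: 5, 0, 11, 3 → max 11
II regrets: 0, 6, 7, 0 → max 7
III regrets: 0, 6, 0, 8 → max 8
IV regrets: 0, 2, 8, 1 → max 8
Smallest max regret = 7 → II.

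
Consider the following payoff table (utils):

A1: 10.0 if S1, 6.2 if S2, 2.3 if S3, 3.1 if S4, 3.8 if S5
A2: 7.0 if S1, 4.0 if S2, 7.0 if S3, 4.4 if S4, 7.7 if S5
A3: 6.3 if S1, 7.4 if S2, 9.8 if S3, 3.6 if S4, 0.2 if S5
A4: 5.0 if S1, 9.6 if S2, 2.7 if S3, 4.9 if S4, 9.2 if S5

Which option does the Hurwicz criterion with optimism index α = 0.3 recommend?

A2

A1: 0.3·10.0 + 0.7·2.3 = 4.61
A2: 0.3·7.7 + 0.7·4.0 = 5.11
A3: 0.3·9.8 + 0.7·0.2 = 3.08
A4: 0.3·9.6 + 0.7·2.7 = 4.77
Highest Hurwicz score = 5.11 → A2.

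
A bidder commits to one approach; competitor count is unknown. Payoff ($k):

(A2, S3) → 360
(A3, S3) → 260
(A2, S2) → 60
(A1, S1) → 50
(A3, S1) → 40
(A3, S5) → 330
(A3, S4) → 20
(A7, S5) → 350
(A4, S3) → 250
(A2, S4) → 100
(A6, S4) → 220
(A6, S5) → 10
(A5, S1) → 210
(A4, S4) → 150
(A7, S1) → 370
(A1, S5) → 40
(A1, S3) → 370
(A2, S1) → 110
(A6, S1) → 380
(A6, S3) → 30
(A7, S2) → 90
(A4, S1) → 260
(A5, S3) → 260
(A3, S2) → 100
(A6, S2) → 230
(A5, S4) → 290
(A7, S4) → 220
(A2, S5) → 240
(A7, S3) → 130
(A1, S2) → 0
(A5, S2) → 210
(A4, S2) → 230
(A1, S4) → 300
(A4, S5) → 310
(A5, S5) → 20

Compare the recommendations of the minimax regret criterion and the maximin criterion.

minimax regret → A4; maximin → A4 (agree)

Column bests: S1=380, S2=230, S3=370, S4=300, S5=350.
A1 regrets: 330, 230, 0, 0, 310 → max 330
A2 regrets: 270, 170, 10, 200, 110 → max 270
A3 regrets: 340, 130, 110, 280, 20 → max 340
A4 regrets: 120, 0, 120, 150, 40 → max 150
A5 regrets: 170, 20, 110, 10, 330 → max 330
A6 regrets: 0, 0, 340, 80, 340 → max 340
A7 regrets: 10, 140, 240, 80, 0 → max 240
Smallest max regret = 150 → A4.
Row minima: A1=0, A2=60, A3=20, A4=150, A5=20, A6=10, A7=90
Best worst-case = 150 → A4.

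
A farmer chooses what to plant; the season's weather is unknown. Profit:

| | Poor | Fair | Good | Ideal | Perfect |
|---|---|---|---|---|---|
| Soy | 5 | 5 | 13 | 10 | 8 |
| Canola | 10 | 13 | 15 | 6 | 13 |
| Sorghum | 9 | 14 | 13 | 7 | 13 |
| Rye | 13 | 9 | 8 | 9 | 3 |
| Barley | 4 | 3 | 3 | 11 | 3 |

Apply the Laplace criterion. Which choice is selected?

Canola

Row averages: Soy=8.2, Canola=11.4, Sorghum=11.2, Rye=8.4, Barley=4.8
Highest average = 11.4 → Canola.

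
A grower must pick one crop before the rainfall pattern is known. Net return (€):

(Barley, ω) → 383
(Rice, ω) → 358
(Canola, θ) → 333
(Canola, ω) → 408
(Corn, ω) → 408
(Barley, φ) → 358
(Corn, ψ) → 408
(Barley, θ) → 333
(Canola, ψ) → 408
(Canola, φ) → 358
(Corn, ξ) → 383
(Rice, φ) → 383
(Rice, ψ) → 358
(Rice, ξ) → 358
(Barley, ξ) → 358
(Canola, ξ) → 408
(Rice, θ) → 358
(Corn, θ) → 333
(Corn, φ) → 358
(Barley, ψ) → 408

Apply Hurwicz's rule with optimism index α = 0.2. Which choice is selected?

Rice

Rice: 0.2·383 + 0.8·358 = 363
Canola: 0.2·408 + 0.8·333 = 348
Barley: 0.2·408 + 0.8·333 = 348
Corn: 0.2·408 + 0.8·333 = 348
Highest Hurwicz score = 363 → Rice.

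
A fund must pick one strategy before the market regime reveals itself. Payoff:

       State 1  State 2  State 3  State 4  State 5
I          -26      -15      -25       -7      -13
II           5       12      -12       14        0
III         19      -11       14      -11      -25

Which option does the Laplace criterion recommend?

II

Row averages: I=-17.2, II=3.8, III=-2.8
Highest average = 3.8 → II.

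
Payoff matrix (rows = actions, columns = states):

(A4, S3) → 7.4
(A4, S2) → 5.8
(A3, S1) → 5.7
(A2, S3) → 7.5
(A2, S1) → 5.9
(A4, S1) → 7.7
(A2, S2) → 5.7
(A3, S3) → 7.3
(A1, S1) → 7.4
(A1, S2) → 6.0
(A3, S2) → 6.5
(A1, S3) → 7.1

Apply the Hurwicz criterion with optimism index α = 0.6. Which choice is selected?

A1: 0.6·7.4 + 0.4·6.0 = 6.84
A2: 0.6·7.5 + 0.4·5.7 = 6.78
A3: 0.6·7.3 + 0.4·5.7 = 6.66
A4: 0.6·7.7 + 0.4·5.8 = 6.94
Highest Hurwicz score = 6.94 → A4.

A4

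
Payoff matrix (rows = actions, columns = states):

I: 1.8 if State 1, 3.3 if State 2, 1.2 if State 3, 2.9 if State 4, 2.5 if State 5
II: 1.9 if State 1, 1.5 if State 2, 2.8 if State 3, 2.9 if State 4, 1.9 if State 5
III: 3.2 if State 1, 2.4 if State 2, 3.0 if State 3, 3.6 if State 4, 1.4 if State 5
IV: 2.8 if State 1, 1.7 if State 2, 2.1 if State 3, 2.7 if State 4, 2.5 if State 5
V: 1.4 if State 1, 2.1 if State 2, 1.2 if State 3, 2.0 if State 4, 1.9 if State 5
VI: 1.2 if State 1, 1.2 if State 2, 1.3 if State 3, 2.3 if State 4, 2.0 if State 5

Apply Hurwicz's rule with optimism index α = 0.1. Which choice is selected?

I: 0.1·3.3 + 0.9·1.2 = 1.41
II: 0.1·2.9 + 0.9·1.5 = 1.64
III: 0.1·3.6 + 0.9·1.4 = 1.62
IV: 0.1·2.8 + 0.9·1.7 = 1.81
V: 0.1·2.1 + 0.9·1.2 = 1.29
VI: 0.1·2.3 + 0.9·1.2 = 1.31
Highest Hurwicz score = 1.81 → IV.

IV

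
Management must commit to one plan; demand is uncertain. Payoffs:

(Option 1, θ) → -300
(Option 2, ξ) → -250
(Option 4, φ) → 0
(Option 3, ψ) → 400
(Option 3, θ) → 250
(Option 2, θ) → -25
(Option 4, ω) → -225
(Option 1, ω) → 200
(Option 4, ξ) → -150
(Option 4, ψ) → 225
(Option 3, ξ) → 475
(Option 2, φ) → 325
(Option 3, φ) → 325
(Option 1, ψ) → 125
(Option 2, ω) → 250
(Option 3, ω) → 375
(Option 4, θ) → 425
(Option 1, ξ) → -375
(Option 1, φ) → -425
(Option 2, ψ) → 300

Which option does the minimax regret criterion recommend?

Option 3

Column bests: θ=425, φ=325, ψ=400, ω=375, ξ=475.
Option 1 regrets: 725, 750, 275, 175, 850 → max 850
Option 2 regrets: 450, 0, 100, 125, 725 → max 725
Option 3 regrets: 175, 0, 0, 0, 0 → max 175
Option 4 regrets: 0, 325, 175, 600, 625 → max 625
Smallest max regret = 175 → Option 3.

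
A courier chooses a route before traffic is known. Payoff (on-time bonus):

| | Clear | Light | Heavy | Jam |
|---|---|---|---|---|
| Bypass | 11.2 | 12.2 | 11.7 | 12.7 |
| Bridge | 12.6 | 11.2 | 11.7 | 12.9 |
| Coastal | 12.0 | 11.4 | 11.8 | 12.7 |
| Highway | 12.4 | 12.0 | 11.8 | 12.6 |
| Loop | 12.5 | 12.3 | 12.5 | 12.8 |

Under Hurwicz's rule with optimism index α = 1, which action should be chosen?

Bypass: 1·12.7 + 0·11.2 = 12.7
Bridge: 1·12.9 + 0·11.2 = 12.9
Coastal: 1·12.7 + 0·11.4 = 12.7
Highway: 1·12.6 + 0·11.8 = 12.6
Loop: 1·12.8 + 0·12.3 = 12.8
Highest Hurwicz score = 12.9 → Bridge.

Bridge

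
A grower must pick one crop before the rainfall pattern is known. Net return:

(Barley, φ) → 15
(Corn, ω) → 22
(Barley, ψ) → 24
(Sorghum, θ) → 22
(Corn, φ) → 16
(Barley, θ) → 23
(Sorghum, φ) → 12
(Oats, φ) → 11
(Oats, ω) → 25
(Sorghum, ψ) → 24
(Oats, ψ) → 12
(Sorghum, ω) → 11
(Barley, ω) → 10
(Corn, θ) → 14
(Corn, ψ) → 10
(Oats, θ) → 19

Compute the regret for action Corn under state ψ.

Best payoff under ψ is 24.
Regret = 24 − 10 = 14.

14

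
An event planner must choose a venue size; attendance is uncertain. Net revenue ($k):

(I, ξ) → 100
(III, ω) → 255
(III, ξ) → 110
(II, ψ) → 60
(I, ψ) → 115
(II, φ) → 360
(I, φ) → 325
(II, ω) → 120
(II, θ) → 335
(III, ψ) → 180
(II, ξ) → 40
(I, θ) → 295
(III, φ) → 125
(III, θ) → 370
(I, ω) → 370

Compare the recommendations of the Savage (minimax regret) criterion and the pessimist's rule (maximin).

minimax regret → I; maximin → III (disagree)

Column bests: θ=370, φ=360, ψ=180, ω=370, ξ=110.
I regrets: 75, 35, 65, 0, 10 → max 75
II regrets: 35, 0, 120, 250, 70 → max 250
III regrets: 0, 235, 0, 115, 0 → max 235
Smallest max regret = 75 → I.
Row minima: I=100, II=40, III=110
Best worst-case = 110 → III.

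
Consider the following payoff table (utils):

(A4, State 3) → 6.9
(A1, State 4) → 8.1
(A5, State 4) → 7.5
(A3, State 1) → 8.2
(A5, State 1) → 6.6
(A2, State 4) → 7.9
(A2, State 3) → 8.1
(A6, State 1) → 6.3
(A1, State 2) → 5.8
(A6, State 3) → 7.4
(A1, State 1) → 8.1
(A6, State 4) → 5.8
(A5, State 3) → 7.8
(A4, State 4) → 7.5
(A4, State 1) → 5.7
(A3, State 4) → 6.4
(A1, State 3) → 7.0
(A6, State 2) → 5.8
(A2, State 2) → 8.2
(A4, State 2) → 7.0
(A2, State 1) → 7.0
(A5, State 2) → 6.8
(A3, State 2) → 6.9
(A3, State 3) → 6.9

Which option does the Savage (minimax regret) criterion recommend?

Column bests: State 1=8.2, State 2=8.2, State 3=8.1, State 4=8.1.
A1 regrets: 0.1, 2.4, 1.1, 0.0 → max 2.4
A2 regrets: 1.2, 0.0, 0.0, 0.2 → max 1.2
A3 regrets: 0.0, 1.3, 1.2, 1.7 → max 1.7
A4 regrets: 2.5, 1.2, 1.2, 0.6 → max 2.5
A5 regrets: 1.6, 1.4, 0.3, 0.6 → max 1.6
A6 regrets: 1.9, 2.4, 0.7, 2.3 → max 2.4
Smallest max regret = 1.2 → A2.

A2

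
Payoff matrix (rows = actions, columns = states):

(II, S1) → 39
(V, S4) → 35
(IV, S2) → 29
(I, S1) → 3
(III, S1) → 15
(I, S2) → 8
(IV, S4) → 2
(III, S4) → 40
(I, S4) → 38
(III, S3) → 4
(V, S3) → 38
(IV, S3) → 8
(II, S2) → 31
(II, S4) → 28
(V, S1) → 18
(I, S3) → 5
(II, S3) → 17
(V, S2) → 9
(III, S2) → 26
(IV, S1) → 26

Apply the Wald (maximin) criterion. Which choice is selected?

II

Row minima: I=3, II=17, III=4, IV=2, V=9
Best worst-case = 17 → II.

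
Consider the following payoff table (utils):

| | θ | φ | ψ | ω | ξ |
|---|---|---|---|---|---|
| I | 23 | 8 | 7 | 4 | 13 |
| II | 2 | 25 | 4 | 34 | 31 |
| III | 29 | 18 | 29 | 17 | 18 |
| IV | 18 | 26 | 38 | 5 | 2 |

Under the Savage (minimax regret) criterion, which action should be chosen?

III

Column bests: θ=29, φ=26, ψ=38, ω=34, ξ=31.
I regrets: 6, 18, 31, 30, 18 → max 31
II regrets: 27, 1, 34, 0, 0 → max 34
III regrets: 0, 8, 9, 17, 13 → max 17
IV regrets: 11, 0, 0, 29, 29 → max 29
Smallest max regret = 17 → III.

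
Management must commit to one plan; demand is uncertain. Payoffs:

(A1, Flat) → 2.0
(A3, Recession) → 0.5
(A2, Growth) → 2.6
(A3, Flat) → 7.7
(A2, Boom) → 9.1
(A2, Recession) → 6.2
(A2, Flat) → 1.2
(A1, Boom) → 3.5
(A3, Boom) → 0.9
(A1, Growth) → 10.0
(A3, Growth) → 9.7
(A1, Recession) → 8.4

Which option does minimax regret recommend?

A1

Column bests: Recession=8.4, Flat=7.7, Growth=10.0, Boom=9.1.
A1 regrets: 0.0, 5.7, 0.0, 5.6 → max 5.7
A2 regrets: 2.2, 6.5, 7.4, 0.0 → max 7.4
A3 regrets: 7.9, 0.0, 0.3, 8.2 → max 8.2
Smallest max regret = 5.7 → A1.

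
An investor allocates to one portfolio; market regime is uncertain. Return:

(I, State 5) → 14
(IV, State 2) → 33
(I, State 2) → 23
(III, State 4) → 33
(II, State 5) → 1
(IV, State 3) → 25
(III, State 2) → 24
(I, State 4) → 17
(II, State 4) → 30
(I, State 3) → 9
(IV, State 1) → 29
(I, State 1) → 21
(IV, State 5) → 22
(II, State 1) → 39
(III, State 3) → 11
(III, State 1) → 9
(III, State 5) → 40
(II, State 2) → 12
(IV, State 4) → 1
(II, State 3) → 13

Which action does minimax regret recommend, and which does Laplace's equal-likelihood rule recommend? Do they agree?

minimax regret → I; laplace → III (disagree)

Column bests: State 1=39, State 2=33, State 3=25, State 4=33, State 5=40.
I regrets: 18, 10, 16, 16, 26 → max 26
II regrets: 0, 21, 12, 3, 39 → max 39
III regrets: 30, 9, 14, 0, 0 → max 30
IV regrets: 10, 0, 0, 32, 18 → max 32
Smallest max regret = 26 → I.
Row averages: I=16.8, II=19, III=23.4, IV=22
Highest average = 23.4 → III.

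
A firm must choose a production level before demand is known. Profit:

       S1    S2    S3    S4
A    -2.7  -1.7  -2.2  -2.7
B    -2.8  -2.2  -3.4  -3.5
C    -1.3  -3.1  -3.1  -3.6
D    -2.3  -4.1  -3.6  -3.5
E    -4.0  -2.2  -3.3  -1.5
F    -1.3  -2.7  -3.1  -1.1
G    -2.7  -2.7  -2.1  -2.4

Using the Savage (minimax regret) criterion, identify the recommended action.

F

Column bests: S1=-1.3, S2=-1.7, S3=-2.1, S4=-1.1.
A regrets: 1.4, 0.0, 0.1, 1.6 → max 1.6
B regrets: 1.5, 0.5, 1.3, 2.4 → max 2.4
C regrets: 0.0, 1.4, 1.0, 2.5 → max 2.5
D regrets: 1.0, 2.4, 1.5, 2.4 → max 2.4
E regrets: 2.7, 0.5, 1.2, 0.4 → max 2.7
F regrets: 0.0, 1.0, 1.0, 0.0 → max 1.0
G regrets: 1.4, 1.0, 0.0, 1.3 → max 1.4
Smallest max regret = 1.0 → F.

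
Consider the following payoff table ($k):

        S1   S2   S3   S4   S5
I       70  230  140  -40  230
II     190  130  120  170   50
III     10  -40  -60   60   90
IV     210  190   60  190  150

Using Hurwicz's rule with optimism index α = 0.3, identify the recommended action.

IV

I: 0.3·230 + 0.7·(-40) = 41
II: 0.3·190 + 0.7·50 = 92
III: 0.3·90 + 0.7·(-60) = -15
IV: 0.3·210 + 0.7·60 = 105
Highest Hurwicz score = 105 → IV.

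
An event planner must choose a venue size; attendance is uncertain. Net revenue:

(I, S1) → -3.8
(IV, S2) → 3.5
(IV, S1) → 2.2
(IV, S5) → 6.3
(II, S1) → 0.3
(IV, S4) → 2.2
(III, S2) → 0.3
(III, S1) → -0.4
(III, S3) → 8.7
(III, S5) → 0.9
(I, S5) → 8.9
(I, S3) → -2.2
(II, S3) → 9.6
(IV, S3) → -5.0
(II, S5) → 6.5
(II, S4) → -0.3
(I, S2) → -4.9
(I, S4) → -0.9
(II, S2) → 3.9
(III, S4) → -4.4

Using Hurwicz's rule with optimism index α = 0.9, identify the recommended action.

I: 0.9·8.9 + 0.1·(-4.9) = 7.52
II: 0.9·9.6 + 0.1·(-0.3) = 8.61
III: 0.9·8.7 + 0.1·(-4.4) = 7.39
IV: 0.9·6.3 + 0.1·(-5.0) = 5.17
Highest Hurwicz score = 8.61 → II.

II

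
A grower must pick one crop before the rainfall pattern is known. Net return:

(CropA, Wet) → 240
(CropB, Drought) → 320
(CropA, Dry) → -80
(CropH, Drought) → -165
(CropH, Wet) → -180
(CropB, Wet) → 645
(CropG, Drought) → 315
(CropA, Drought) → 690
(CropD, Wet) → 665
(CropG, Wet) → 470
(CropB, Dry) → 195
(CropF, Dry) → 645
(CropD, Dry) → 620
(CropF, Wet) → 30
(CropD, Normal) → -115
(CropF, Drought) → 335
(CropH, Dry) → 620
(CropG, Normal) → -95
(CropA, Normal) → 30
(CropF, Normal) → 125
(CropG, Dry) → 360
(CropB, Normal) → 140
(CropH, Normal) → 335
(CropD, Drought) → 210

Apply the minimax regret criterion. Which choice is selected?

CropG

Column bests: Drought=690, Dry=645, Normal=335, Wet=665.
CropA regrets: 0, 725, 305, 425 → max 725
CropD regrets: 480, 25, 450, 0 → max 480
CropG regrets: 375, 285, 430, 195 → max 430
CropB regrets: 370, 450, 195, 20 → max 450
CropH regrets: 855, 25, 0, 845 → max 855
CropF regrets: 355, 0, 210, 635 → max 635
Smallest max regret = 430 → CropG.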